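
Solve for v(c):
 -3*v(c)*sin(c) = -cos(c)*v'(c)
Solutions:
 v(c) = C1/cos(c)^3


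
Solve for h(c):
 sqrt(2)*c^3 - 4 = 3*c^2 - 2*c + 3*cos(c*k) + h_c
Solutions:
 h(c) = C1 + sqrt(2)*c^4/4 - c^3 + c^2 - 4*c - 3*sin(c*k)/k


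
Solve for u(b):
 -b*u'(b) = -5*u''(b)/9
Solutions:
 u(b) = C1 + C2*erfi(3*sqrt(10)*b/10)


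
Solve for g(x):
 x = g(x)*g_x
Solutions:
 g(x) = -sqrt(C1 + x^2)
 g(x) = sqrt(C1 + x^2)


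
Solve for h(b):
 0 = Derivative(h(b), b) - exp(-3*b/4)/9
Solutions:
 h(b) = C1 - 4*exp(-3*b/4)/27


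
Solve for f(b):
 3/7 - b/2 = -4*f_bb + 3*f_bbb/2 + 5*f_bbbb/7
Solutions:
 f(b) = C1 + C2*b + C3*exp(b*(-21 + sqrt(2681))/20) + C4*exp(-b*(21 + sqrt(2681))/20) + b^3/48 - 27*b^2/896


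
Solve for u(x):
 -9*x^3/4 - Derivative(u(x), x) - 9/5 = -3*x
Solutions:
 u(x) = C1 - 9*x^4/16 + 3*x^2/2 - 9*x/5


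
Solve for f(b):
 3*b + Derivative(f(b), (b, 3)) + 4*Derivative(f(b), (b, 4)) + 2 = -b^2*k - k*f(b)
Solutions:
 f(b) = C1*exp(b*Piecewise((-sqrt(1/64 - (-k)^(1/3)/4)/2 - sqrt((-k)^(1/3)/4 + 1/32 + 1/(256*sqrt(1/64 - (-k)^(1/3)/4)))/2 - 1/16, Eq(k, 0)), (-sqrt(k/(6*(k/1024 + sqrt(-k^3/1728 + k^2/1048576))^(1/3)) + 2*(k/1024 + sqrt(-k^3/1728 + k^2/1048576))^(1/3) + 1/64)/2 - sqrt(-k/(6*(k/1024 + sqrt(-k^3/1728 + k^2/1048576))^(1/3)) - 2*(k/1024 + sqrt(-k^3/1728 + k^2/1048576))^(1/3) + 1/32 + 1/(256*sqrt(k/(6*(k/1024 + sqrt(-k^3/1728 + k^2/1048576))^(1/3)) + 2*(k/1024 + sqrt(-k^3/1728 + k^2/1048576))^(1/3) + 1/64)))/2 - 1/16, True))) + C2*exp(b*Piecewise((-sqrt(1/64 - (-k)^(1/3)/4)/2 + sqrt((-k)^(1/3)/4 + 1/32 + 1/(256*sqrt(1/64 - (-k)^(1/3)/4)))/2 - 1/16, Eq(k, 0)), (-sqrt(k/(6*(k/1024 + sqrt(-k^3/1728 + k^2/1048576))^(1/3)) + 2*(k/1024 + sqrt(-k^3/1728 + k^2/1048576))^(1/3) + 1/64)/2 + sqrt(-k/(6*(k/1024 + sqrt(-k^3/1728 + k^2/1048576))^(1/3)) - 2*(k/1024 + sqrt(-k^3/1728 + k^2/1048576))^(1/3) + 1/32 + 1/(256*sqrt(k/(6*(k/1024 + sqrt(-k^3/1728 + k^2/1048576))^(1/3)) + 2*(k/1024 + sqrt(-k^3/1728 + k^2/1048576))^(1/3) + 1/64)))/2 - 1/16, True))) + C3*exp(b*Piecewise((sqrt(1/64 - (-k)^(1/3)/4)/2 - sqrt((-k)^(1/3)/4 + 1/32 - 1/(256*sqrt(1/64 - (-k)^(1/3)/4)))/2 - 1/16, Eq(k, 0)), (sqrt(k/(6*(k/1024 + sqrt(-k^3/1728 + k^2/1048576))^(1/3)) + 2*(k/1024 + sqrt(-k^3/1728 + k^2/1048576))^(1/3) + 1/64)/2 - sqrt(-k/(6*(k/1024 + sqrt(-k^3/1728 + k^2/1048576))^(1/3)) - 2*(k/1024 + sqrt(-k^3/1728 + k^2/1048576))^(1/3) + 1/32 - 1/(256*sqrt(k/(6*(k/1024 + sqrt(-k^3/1728 + k^2/1048576))^(1/3)) + 2*(k/1024 + sqrt(-k^3/1728 + k^2/1048576))^(1/3) + 1/64)))/2 - 1/16, True))) + C4*exp(b*Piecewise((sqrt(1/64 - (-k)^(1/3)/4)/2 + sqrt((-k)^(1/3)/4 + 1/32 - 1/(256*sqrt(1/64 - (-k)^(1/3)/4)))/2 - 1/16, Eq(k, 0)), (sqrt(k/(6*(k/1024 + sqrt(-k^3/1728 + k^2/1048576))^(1/3)) + 2*(k/1024 + sqrt(-k^3/1728 + k^2/1048576))^(1/3) + 1/64)/2 + sqrt(-k/(6*(k/1024 + sqrt(-k^3/1728 + k^2/1048576))^(1/3)) - 2*(k/1024 + sqrt(-k^3/1728 + k^2/1048576))^(1/3) + 1/32 - 1/(256*sqrt(k/(6*(k/1024 + sqrt(-k^3/1728 + k^2/1048576))^(1/3)) + 2*(k/1024 + sqrt(-k^3/1728 + k^2/1048576))^(1/3) + 1/64)))/2 - 1/16, True))) - b^2 - 3*b/k - 2/k


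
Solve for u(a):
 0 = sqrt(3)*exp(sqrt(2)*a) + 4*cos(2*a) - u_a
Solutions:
 u(a) = C1 + sqrt(6)*exp(sqrt(2)*a)/2 + 2*sin(2*a)


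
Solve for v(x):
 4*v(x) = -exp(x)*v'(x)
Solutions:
 v(x) = C1*exp(4*exp(-x))


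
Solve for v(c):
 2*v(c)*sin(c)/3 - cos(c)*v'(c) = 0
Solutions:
 v(c) = C1/cos(c)^(2/3)


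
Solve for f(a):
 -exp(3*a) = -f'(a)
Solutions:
 f(a) = C1 + exp(3*a)/3


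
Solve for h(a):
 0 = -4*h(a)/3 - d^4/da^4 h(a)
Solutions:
 h(a) = (C1*sin(3^(3/4)*a/3) + C2*cos(3^(3/4)*a/3))*exp(-3^(3/4)*a/3) + (C3*sin(3^(3/4)*a/3) + C4*cos(3^(3/4)*a/3))*exp(3^(3/4)*a/3)


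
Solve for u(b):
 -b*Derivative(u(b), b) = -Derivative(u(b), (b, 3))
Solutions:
 u(b) = C1 + Integral(C2*airyai(b) + C3*airybi(b), b)


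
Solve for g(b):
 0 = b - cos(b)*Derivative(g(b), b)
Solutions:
 g(b) = C1 + Integral(b/cos(b), b)


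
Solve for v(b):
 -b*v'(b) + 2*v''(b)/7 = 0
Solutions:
 v(b) = C1 + C2*erfi(sqrt(7)*b/2)


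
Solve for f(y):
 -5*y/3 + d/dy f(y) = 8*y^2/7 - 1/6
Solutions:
 f(y) = C1 + 8*y^3/21 + 5*y^2/6 - y/6


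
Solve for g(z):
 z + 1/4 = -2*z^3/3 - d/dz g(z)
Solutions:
 g(z) = C1 - z^4/6 - z^2/2 - z/4


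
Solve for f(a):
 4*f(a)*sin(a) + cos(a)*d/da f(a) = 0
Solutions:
 f(a) = C1*cos(a)^4


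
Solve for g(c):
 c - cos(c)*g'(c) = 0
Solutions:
 g(c) = C1 + Integral(c/cos(c), c)


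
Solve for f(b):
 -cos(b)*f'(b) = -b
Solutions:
 f(b) = C1 + Integral(b/cos(b), b)


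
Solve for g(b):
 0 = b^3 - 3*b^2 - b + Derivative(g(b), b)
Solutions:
 g(b) = C1 - b^4/4 + b^3 + b^2/2


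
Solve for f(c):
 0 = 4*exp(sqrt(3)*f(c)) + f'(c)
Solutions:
 f(c) = sqrt(3)*(2*log(1/(C1 + 4*c)) - log(3))/6


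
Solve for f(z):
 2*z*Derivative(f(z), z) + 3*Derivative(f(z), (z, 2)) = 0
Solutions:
 f(z) = C1 + C2*erf(sqrt(3)*z/3)


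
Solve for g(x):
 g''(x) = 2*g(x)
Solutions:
 g(x) = C1*exp(-sqrt(2)*x) + C2*exp(sqrt(2)*x)


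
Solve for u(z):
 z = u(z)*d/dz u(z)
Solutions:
 u(z) = -sqrt(C1 + z^2)
 u(z) = sqrt(C1 + z^2)


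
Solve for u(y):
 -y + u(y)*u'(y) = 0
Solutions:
 u(y) = -sqrt(C1 + y^2)
 u(y) = sqrt(C1 + y^2)


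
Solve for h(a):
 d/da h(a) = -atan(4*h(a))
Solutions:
 Integral(1/atan(4*_y), (_y, h(a))) = C1 - a


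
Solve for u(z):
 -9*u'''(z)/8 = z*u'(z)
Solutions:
 u(z) = C1 + Integral(C2*airyai(-2*3^(1/3)*z/3) + C3*airybi(-2*3^(1/3)*z/3), z)


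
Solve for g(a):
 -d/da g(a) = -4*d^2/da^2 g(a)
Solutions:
 g(a) = C1 + C2*exp(a/4)


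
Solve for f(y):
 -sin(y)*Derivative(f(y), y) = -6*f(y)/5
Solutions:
 f(y) = C1*(cos(y) - 1)^(3/5)/(cos(y) + 1)^(3/5)


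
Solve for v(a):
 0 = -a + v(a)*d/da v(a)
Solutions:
 v(a) = -sqrt(C1 + a^2)
 v(a) = sqrt(C1 + a^2)


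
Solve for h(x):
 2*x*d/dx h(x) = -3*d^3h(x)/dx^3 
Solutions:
 h(x) = C1 + Integral(C2*airyai(-2^(1/3)*3^(2/3)*x/3) + C3*airybi(-2^(1/3)*3^(2/3)*x/3), x)


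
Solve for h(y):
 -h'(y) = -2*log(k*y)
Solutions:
 h(y) = C1 + 2*y*log(k*y) - 2*y


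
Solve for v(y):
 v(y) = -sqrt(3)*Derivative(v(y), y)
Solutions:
 v(y) = C1*exp(-sqrt(3)*y/3)


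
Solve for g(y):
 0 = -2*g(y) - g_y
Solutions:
 g(y) = C1*exp(-2*y)


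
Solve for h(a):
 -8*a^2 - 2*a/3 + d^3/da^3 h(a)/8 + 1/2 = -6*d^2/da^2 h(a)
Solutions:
 h(a) = C1 + C2*a + C3*exp(-48*a) + a^4/9 + a^3/108 - 73*a^2/1728


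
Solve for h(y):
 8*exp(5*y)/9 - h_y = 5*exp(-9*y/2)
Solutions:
 h(y) = C1 + 8*exp(5*y)/45 + 10*exp(-9*y/2)/9


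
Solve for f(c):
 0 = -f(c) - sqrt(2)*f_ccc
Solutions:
 f(c) = C3*exp(-2^(5/6)*c/2) + (C1*sin(2^(5/6)*sqrt(3)*c/4) + C2*cos(2^(5/6)*sqrt(3)*c/4))*exp(2^(5/6)*c/4)


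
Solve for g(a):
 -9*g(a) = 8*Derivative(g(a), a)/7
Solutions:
 g(a) = C1*exp(-63*a/8)


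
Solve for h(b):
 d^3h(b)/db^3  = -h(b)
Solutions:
 h(b) = C3*exp(-b) + (C1*sin(sqrt(3)*b/2) + C2*cos(sqrt(3)*b/2))*exp(b/2)


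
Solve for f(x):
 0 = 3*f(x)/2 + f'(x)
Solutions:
 f(x) = C1*exp(-3*x/2)


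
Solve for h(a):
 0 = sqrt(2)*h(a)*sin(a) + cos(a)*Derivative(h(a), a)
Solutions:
 h(a) = C1*cos(a)^(sqrt(2))


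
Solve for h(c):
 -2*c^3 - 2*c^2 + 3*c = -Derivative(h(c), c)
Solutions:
 h(c) = C1 + c^4/2 + 2*c^3/3 - 3*c^2/2


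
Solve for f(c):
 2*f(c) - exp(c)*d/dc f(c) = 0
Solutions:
 f(c) = C1*exp(-2*exp(-c))


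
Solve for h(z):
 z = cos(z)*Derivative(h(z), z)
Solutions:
 h(z) = C1 + Integral(z/cos(z), z)


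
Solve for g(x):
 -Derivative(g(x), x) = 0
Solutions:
 g(x) = C1


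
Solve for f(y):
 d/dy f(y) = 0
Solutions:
 f(y) = C1


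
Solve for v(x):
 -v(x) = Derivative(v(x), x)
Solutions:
 v(x) = C1*exp(-x)


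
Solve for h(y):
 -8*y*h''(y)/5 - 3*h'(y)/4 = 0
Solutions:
 h(y) = C1 + C2*y^(17/32)


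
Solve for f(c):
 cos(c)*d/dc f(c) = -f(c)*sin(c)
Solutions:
 f(c) = C1*cos(c)


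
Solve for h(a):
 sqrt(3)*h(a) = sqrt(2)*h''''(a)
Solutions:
 h(a) = C1*exp(-2^(7/8)*3^(1/8)*a/2) + C2*exp(2^(7/8)*3^(1/8)*a/2) + C3*sin(2^(7/8)*3^(1/8)*a/2) + C4*cos(2^(7/8)*3^(1/8)*a/2)


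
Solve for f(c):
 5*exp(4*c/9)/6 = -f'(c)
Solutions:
 f(c) = C1 - 15*exp(4*c/9)/8


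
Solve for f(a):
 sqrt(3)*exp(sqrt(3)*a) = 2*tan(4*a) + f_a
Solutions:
 f(a) = C1 + exp(sqrt(3)*a) + log(cos(4*a))/2


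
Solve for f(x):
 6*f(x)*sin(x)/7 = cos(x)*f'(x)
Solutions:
 f(x) = C1/cos(x)^(6/7)


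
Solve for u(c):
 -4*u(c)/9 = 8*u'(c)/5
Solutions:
 u(c) = C1*exp(-5*c/18)


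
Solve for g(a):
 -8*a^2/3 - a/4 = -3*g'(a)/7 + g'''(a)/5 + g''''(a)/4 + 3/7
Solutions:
 g(a) = C1 + C2*exp(-a*(56*2^(2/3)*7^(1/3)/(45*sqrt(48385) + 9901)^(1/3) + 56 + 2^(1/3)*7^(2/3)*(45*sqrt(48385) + 9901)^(1/3))/210)*sin(14^(1/3)*sqrt(3)*a*(-7^(1/3)*(45*sqrt(48385) + 9901)^(1/3) + 56*2^(1/3)/(45*sqrt(48385) + 9901)^(1/3))/210) + C3*exp(-a*(56*2^(2/3)*7^(1/3)/(45*sqrt(48385) + 9901)^(1/3) + 56 + 2^(1/3)*7^(2/3)*(45*sqrt(48385) + 9901)^(1/3))/210)*cos(14^(1/3)*sqrt(3)*a*(-7^(1/3)*(45*sqrt(48385) + 9901)^(1/3) + 56*2^(1/3)/(45*sqrt(48385) + 9901)^(1/3))/210) + C4*exp(a*(-28 + 56*2^(2/3)*7^(1/3)/(45*sqrt(48385) + 9901)^(1/3) + 2^(1/3)*7^(2/3)*(45*sqrt(48385) + 9901)^(1/3))/105) + 56*a^3/27 + 7*a^2/24 + 919*a/135


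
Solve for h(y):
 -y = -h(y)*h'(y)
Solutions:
 h(y) = -sqrt(C1 + y^2)
 h(y) = sqrt(C1 + y^2)


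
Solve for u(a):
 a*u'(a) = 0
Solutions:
 u(a) = C1


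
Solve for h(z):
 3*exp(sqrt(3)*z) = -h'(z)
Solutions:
 h(z) = C1 - sqrt(3)*exp(sqrt(3)*z)


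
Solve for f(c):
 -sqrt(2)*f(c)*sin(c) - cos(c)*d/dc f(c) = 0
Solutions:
 f(c) = C1*cos(c)^(sqrt(2))


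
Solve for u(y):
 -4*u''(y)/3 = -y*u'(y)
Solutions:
 u(y) = C1 + C2*erfi(sqrt(6)*y/4)


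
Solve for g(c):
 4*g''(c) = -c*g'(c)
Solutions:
 g(c) = C1 + C2*erf(sqrt(2)*c/4)


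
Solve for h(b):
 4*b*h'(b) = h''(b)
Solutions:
 h(b) = C1 + C2*erfi(sqrt(2)*b)


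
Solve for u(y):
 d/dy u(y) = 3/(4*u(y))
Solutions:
 u(y) = -sqrt(C1 + 6*y)/2
 u(y) = sqrt(C1 + 6*y)/2


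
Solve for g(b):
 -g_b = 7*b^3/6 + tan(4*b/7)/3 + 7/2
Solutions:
 g(b) = C1 - 7*b^4/24 - 7*b/2 + 7*log(cos(4*b/7))/12


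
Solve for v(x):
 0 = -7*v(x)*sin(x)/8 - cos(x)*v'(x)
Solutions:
 v(x) = C1*cos(x)^(7/8)


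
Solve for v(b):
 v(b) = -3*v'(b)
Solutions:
 v(b) = C1*exp(-b/3)


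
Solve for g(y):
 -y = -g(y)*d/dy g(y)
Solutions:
 g(y) = -sqrt(C1 + y^2)
 g(y) = sqrt(C1 + y^2)


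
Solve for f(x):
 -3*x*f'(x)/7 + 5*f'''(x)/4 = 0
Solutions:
 f(x) = C1 + Integral(C2*airyai(12^(1/3)*35^(2/3)*x/35) + C3*airybi(12^(1/3)*35^(2/3)*x/35), x)


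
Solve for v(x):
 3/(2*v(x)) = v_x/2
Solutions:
 v(x) = -sqrt(C1 + 6*x)
 v(x) = sqrt(C1 + 6*x)


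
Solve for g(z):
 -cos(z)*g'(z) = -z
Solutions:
 g(z) = C1 + Integral(z/cos(z), z)


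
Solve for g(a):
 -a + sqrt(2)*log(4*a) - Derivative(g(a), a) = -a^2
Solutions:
 g(a) = C1 + a^3/3 - a^2/2 + sqrt(2)*a*log(a) - sqrt(2)*a + 2*sqrt(2)*a*log(2)


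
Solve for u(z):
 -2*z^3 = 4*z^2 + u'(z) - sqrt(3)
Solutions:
 u(z) = C1 - z^4/2 - 4*z^3/3 + sqrt(3)*z


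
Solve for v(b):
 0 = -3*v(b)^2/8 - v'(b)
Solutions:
 v(b) = 8/(C1 + 3*b)


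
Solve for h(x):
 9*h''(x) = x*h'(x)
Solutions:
 h(x) = C1 + C2*erfi(sqrt(2)*x/6)


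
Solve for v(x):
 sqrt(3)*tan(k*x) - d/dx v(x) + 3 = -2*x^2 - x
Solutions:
 v(x) = C1 + 2*x^3/3 + x^2/2 + 3*x + sqrt(3)*Piecewise((-log(cos(k*x))/k, Ne(k, 0)), (0, True))


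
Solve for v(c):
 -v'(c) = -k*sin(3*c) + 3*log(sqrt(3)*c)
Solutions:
 v(c) = C1 - 3*c*log(c) - 3*c*log(3)/2 + 3*c - k*cos(3*c)/3


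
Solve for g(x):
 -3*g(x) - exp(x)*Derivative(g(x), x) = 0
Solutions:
 g(x) = C1*exp(3*exp(-x))


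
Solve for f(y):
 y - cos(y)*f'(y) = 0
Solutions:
 f(y) = C1 + Integral(y/cos(y), y)


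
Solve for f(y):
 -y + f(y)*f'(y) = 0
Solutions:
 f(y) = -sqrt(C1 + y^2)
 f(y) = sqrt(C1 + y^2)


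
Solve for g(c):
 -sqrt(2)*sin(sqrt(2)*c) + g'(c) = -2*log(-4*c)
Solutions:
 g(c) = C1 - 2*c*log(-c) - 4*c*log(2) + 2*c - cos(sqrt(2)*c)


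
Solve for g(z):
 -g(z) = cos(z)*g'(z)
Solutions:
 g(z) = C1*sqrt(sin(z) - 1)/sqrt(sin(z) + 1)


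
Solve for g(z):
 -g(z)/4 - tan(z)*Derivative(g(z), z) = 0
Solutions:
 g(z) = C1/sin(z)^(1/4)


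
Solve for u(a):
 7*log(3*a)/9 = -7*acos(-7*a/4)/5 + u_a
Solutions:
 u(a) = C1 + 7*a*log(a)/9 + 7*a*acos(-7*a/4)/5 - 7*a/9 + 7*a*log(3)/9 + sqrt(16 - 49*a^2)/5


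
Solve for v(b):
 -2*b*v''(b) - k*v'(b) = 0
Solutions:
 v(b) = C1 + b^(1 - re(k)/2)*(C2*sin(log(b)*Abs(im(k))/2) + C3*cos(log(b)*im(k)/2))


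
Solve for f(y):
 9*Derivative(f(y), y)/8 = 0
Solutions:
 f(y) = C1


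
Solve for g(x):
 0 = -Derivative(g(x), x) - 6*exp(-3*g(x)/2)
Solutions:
 g(x) = 2*log(C1 - 9*x)/3
 g(x) = 2*log((-1 - sqrt(3)*I)*(C1 - 9*x)^(1/3)/2)
 g(x) = 2*log((-1 + sqrt(3)*I)*(C1 - 9*x)^(1/3)/2)


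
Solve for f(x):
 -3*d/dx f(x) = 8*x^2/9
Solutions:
 f(x) = C1 - 8*x^3/81


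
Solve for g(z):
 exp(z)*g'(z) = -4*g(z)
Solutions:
 g(z) = C1*exp(4*exp(-z))


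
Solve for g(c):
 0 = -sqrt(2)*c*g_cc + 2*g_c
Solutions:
 g(c) = C1 + C2*c^(1 + sqrt(2))


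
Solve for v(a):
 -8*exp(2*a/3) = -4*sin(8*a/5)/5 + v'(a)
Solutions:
 v(a) = C1 - 12*exp(2*a/3) - cos(8*a/5)/2


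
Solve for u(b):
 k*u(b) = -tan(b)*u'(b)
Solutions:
 u(b) = C1*exp(-k*log(sin(b)))


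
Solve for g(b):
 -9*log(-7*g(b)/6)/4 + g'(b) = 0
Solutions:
 -4*Integral(1/(log(-_y) - log(6) + log(7)), (_y, g(b)))/9 = C1 - b


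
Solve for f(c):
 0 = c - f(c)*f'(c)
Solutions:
 f(c) = -sqrt(C1 + c^2)
 f(c) = sqrt(C1 + c^2)


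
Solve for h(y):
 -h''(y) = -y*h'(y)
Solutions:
 h(y) = C1 + C2*erfi(sqrt(2)*y/2)


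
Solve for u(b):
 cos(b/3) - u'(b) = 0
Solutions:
 u(b) = C1 + 3*sin(b/3)


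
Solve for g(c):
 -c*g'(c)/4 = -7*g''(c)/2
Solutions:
 g(c) = C1 + C2*erfi(sqrt(7)*c/14)


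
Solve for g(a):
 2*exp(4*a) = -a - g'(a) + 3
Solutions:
 g(a) = C1 - a^2/2 + 3*a - exp(4*a)/2


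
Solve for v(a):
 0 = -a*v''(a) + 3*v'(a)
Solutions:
 v(a) = C1 + C2*a^4


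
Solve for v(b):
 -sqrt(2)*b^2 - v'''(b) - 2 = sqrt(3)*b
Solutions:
 v(b) = C1 + C2*b + C3*b^2 - sqrt(2)*b^5/60 - sqrt(3)*b^4/24 - b^3/3


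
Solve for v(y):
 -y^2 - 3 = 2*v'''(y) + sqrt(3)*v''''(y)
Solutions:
 v(y) = C1 + C2*y + C3*y^2 + C4*exp(-2*sqrt(3)*y/3) - y^5/120 + sqrt(3)*y^4/48 - 3*y^3/8


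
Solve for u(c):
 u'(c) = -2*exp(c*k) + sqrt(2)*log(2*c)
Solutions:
 u(c) = C1 + sqrt(2)*c*log(c) + sqrt(2)*c*(-1 + log(2)) + Piecewise((-2*exp(c*k)/k, Ne(k, 0)), (-2*c, True))


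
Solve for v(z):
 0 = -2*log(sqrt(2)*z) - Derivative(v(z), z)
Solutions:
 v(z) = C1 - 2*z*log(z) - z*log(2) + 2*z


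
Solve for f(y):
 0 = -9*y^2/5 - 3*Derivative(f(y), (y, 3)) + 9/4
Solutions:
 f(y) = C1 + C2*y + C3*y^2 - y^5/100 + y^3/8


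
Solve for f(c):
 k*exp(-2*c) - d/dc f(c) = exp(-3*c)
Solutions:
 f(c) = C1 - k*exp(-2*c)/2 + exp(-3*c)/3


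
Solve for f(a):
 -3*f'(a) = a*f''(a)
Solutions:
 f(a) = C1 + C2/a^2


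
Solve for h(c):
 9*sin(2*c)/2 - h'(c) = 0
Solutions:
 h(c) = C1 - 9*cos(2*c)/4


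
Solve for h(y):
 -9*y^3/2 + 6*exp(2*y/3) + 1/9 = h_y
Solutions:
 h(y) = C1 - 9*y^4/8 + y/9 + 9*exp(2*y/3)


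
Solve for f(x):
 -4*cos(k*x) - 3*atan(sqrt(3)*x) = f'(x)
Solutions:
 f(x) = C1 - 3*x*atan(sqrt(3)*x) - 4*Piecewise((sin(k*x)/k, Ne(k, 0)), (x, True)) + sqrt(3)*log(3*x^2 + 1)/2


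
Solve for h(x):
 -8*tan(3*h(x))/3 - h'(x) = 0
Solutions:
 h(x) = -asin(C1*exp(-8*x))/3 + pi/3
 h(x) = asin(C1*exp(-8*x))/3


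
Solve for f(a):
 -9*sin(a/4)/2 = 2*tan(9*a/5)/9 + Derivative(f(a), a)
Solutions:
 f(a) = C1 + 10*log(cos(9*a/5))/81 + 18*cos(a/4)


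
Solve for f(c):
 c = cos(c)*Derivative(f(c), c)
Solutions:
 f(c) = C1 + Integral(c/cos(c), c)


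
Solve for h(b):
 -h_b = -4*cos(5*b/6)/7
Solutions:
 h(b) = C1 + 24*sin(5*b/6)/35


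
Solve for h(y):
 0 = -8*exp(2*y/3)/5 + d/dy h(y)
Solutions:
 h(y) = C1 + 12*exp(2*y/3)/5


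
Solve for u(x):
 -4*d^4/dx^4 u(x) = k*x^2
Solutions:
 u(x) = C1 + C2*x + C3*x^2 + C4*x^3 - k*x^6/1440


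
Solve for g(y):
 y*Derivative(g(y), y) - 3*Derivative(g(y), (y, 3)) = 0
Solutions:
 g(y) = C1 + Integral(C2*airyai(3^(2/3)*y/3) + C3*airybi(3^(2/3)*y/3), y)


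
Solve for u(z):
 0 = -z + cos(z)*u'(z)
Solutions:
 u(z) = C1 + Integral(z/cos(z), z)


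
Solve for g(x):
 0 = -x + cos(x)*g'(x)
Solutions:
 g(x) = C1 + Integral(x/cos(x), x)


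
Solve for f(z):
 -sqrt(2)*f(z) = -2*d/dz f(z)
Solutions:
 f(z) = C1*exp(sqrt(2)*z/2)


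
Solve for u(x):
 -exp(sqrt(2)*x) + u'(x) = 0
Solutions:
 u(x) = C1 + sqrt(2)*exp(sqrt(2)*x)/2


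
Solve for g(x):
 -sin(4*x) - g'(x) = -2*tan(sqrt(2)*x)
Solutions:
 g(x) = C1 - sqrt(2)*log(cos(sqrt(2)*x)) + cos(4*x)/4


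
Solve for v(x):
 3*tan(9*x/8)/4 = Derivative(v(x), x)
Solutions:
 v(x) = C1 - 2*log(cos(9*x/8))/3


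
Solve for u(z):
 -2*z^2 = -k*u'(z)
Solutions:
 u(z) = C1 + 2*z^3/(3*k)


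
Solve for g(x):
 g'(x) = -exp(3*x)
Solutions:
 g(x) = C1 - exp(3*x)/3


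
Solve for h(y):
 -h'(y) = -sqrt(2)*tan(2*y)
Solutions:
 h(y) = C1 - sqrt(2)*log(cos(2*y))/2


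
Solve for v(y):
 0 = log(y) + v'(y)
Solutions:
 v(y) = C1 - y*log(y) + y


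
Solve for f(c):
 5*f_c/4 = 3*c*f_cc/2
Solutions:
 f(c) = C1 + C2*c^(11/6)


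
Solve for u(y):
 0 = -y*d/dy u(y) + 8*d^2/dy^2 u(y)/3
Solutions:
 u(y) = C1 + C2*erfi(sqrt(3)*y/4)


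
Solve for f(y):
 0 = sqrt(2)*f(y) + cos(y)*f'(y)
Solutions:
 f(y) = C1*(sin(y) - 1)^(sqrt(2)/2)/(sin(y) + 1)^(sqrt(2)/2)


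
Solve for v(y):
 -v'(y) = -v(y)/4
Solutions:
 v(y) = C1*exp(y/4)


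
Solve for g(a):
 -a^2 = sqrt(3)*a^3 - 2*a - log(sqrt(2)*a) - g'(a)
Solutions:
 g(a) = C1 + sqrt(3)*a^4/4 + a^3/3 - a^2 - a*log(a) - a*log(2)/2 + a


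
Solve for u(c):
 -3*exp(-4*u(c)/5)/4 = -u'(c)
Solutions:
 u(c) = 5*log(-I*(C1 + 3*c/5)^(1/4))
 u(c) = 5*log(I*(C1 + 3*c/5)^(1/4))
 u(c) = 5*log(-(C1 + 3*c/5)^(1/4))
 u(c) = 5*log(C1 + 3*c/5)/4


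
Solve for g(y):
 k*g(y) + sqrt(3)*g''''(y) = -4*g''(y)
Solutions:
 g(y) = C1*exp(-3^(3/4)*y*sqrt(-sqrt(-sqrt(3)*k + 4) - 2)/3) + C2*exp(3^(3/4)*y*sqrt(-sqrt(-sqrt(3)*k + 4) - 2)/3) + C3*exp(-3^(3/4)*y*sqrt(sqrt(-sqrt(3)*k + 4) - 2)/3) + C4*exp(3^(3/4)*y*sqrt(sqrt(-sqrt(3)*k + 4) - 2)/3)


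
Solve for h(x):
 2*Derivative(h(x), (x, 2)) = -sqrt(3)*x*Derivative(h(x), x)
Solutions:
 h(x) = C1 + C2*erf(3^(1/4)*x/2)


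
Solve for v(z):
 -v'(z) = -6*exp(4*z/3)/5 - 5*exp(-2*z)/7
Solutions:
 v(z) = C1 + 9*exp(4*z/3)/10 - 5*exp(-2*z)/14


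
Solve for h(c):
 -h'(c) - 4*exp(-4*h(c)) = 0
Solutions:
 h(c) = log(-I*(C1 - 16*c)^(1/4))
 h(c) = log(I*(C1 - 16*c)^(1/4))
 h(c) = log(-(C1 - 16*c)^(1/4))
 h(c) = log(C1 - 16*c)/4


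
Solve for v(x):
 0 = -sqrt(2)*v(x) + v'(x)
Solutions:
 v(x) = C1*exp(sqrt(2)*x)


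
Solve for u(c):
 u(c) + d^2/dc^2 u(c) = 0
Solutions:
 u(c) = C1*sin(c) + C2*cos(c)


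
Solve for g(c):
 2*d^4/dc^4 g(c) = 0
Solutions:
 g(c) = C1 + C2*c + C3*c^2 + C4*c^3


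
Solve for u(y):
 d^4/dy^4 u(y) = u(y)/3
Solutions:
 u(y) = C1*exp(-3^(3/4)*y/3) + C2*exp(3^(3/4)*y/3) + C3*sin(3^(3/4)*y/3) + C4*cos(3^(3/4)*y/3)


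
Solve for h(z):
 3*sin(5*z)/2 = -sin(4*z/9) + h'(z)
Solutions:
 h(z) = C1 - 9*cos(4*z/9)/4 - 3*cos(5*z)/10


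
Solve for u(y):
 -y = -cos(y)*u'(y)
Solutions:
 u(y) = C1 + Integral(y/cos(y), y)


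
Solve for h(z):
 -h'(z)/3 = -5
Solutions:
 h(z) = C1 + 15*z


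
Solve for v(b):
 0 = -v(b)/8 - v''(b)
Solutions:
 v(b) = C1*sin(sqrt(2)*b/4) + C2*cos(sqrt(2)*b/4)


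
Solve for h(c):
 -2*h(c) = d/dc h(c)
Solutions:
 h(c) = C1*exp(-2*c)


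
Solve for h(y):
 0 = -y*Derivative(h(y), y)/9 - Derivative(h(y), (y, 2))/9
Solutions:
 h(y) = C1 + C2*erf(sqrt(2)*y/2)


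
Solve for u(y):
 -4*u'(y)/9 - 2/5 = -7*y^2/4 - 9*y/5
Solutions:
 u(y) = C1 + 21*y^3/16 + 81*y^2/40 - 9*y/10


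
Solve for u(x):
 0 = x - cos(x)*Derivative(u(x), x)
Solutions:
 u(x) = C1 + Integral(x/cos(x), x)


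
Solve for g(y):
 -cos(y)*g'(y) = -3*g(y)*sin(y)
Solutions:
 g(y) = C1/cos(y)^3


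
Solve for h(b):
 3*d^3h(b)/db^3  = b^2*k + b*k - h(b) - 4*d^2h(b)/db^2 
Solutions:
 h(b) = C1*exp(b*(-16 + 32*2^(1/3)/(9*sqrt(1497) + 371)^(1/3) + 2^(2/3)*(9*sqrt(1497) + 371)^(1/3))/36)*sin(2^(1/3)*sqrt(3)*b*(-2^(1/3)*(9*sqrt(1497) + 371)^(1/3) + 32/(9*sqrt(1497) + 371)^(1/3))/36) + C2*exp(b*(-16 + 32*2^(1/3)/(9*sqrt(1497) + 371)^(1/3) + 2^(2/3)*(9*sqrt(1497) + 371)^(1/3))/36)*cos(2^(1/3)*sqrt(3)*b*(-2^(1/3)*(9*sqrt(1497) + 371)^(1/3) + 32/(9*sqrt(1497) + 371)^(1/3))/36) + C3*exp(-b*(32*2^(1/3)/(9*sqrt(1497) + 371)^(1/3) + 8 + 2^(2/3)*(9*sqrt(1497) + 371)^(1/3))/18) + b^2*k + b*k - 8*k


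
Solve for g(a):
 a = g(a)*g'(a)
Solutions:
 g(a) = -sqrt(C1 + a^2)
 g(a) = sqrt(C1 + a^2)


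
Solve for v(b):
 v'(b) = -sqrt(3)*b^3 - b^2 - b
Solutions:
 v(b) = C1 - sqrt(3)*b^4/4 - b^3/3 - b^2/2


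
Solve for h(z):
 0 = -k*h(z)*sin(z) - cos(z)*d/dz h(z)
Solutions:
 h(z) = C1*exp(k*log(cos(z)))


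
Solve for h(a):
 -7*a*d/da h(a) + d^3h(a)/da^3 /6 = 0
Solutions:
 h(a) = C1 + Integral(C2*airyai(42^(1/3)*a) + C3*airybi(42^(1/3)*a), a)


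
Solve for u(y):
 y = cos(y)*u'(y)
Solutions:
 u(y) = C1 + Integral(y/cos(y), y)


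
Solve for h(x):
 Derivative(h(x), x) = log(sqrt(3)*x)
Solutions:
 h(x) = C1 + x*log(x) - x + x*log(3)/2


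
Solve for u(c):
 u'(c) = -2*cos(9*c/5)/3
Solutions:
 u(c) = C1 - 10*sin(9*c/5)/27


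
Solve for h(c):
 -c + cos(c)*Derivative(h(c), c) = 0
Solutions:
 h(c) = C1 + Integral(c/cos(c), c)


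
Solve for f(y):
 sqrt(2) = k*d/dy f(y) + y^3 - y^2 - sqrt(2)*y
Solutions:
 f(y) = C1 - y^4/(4*k) + y^3/(3*k) + sqrt(2)*y^2/(2*k) + sqrt(2)*y/k


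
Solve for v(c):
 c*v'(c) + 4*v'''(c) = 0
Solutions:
 v(c) = C1 + Integral(C2*airyai(-2^(1/3)*c/2) + C3*airybi(-2^(1/3)*c/2), c)


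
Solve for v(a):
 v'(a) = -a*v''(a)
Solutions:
 v(a) = C1 + C2*log(a)


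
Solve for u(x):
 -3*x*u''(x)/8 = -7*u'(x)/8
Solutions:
 u(x) = C1 + C2*x^(10/3)


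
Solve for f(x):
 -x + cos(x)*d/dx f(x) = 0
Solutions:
 f(x) = C1 + Integral(x/cos(x), x)


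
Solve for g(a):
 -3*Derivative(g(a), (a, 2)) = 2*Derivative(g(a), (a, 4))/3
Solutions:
 g(a) = C1 + C2*a + C3*sin(3*sqrt(2)*a/2) + C4*cos(3*sqrt(2)*a/2)


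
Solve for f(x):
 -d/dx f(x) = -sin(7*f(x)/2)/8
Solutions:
 -x/8 + log(cos(7*f(x)/2) - 1)/7 - log(cos(7*f(x)/2) + 1)/7 = C1


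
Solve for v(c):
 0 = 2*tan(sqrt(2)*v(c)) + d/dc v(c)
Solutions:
 v(c) = sqrt(2)*(pi - asin(C1*exp(-2*sqrt(2)*c)))/2
 v(c) = sqrt(2)*asin(C1*exp(-2*sqrt(2)*c))/2


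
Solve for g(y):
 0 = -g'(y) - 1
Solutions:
 g(y) = C1 - y


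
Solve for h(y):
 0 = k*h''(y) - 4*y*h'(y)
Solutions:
 h(y) = C1 + C2*erf(sqrt(2)*y*sqrt(-1/k))/sqrt(-1/k)


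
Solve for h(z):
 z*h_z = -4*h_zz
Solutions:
 h(z) = C1 + C2*erf(sqrt(2)*z/4)


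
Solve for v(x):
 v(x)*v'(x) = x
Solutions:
 v(x) = -sqrt(C1 + x^2)
 v(x) = sqrt(C1 + x^2)


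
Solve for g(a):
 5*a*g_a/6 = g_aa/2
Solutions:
 g(a) = C1 + C2*erfi(sqrt(30)*a/6)


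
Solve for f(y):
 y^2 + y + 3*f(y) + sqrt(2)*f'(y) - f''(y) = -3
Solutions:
 f(y) = C1*exp(y*(-sqrt(14) + sqrt(2))/2) + C2*exp(y*(sqrt(2) + sqrt(14))/2) - y^2/3 - y/3 + 2*sqrt(2)*y/9 - 37/27 + sqrt(2)/9


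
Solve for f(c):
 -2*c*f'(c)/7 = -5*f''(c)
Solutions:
 f(c) = C1 + C2*erfi(sqrt(35)*c/35)


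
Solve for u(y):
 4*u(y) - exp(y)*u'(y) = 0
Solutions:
 u(y) = C1*exp(-4*exp(-y))


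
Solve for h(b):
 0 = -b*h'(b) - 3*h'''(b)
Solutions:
 h(b) = C1 + Integral(C2*airyai(-3^(2/3)*b/3) + C3*airybi(-3^(2/3)*b/3), b)


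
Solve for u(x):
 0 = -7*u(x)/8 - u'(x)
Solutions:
 u(x) = C1*exp(-7*x/8)


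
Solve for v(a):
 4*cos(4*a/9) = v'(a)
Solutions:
 v(a) = C1 + 9*sin(4*a/9)


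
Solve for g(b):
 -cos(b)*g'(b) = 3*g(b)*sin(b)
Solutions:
 g(b) = C1*cos(b)^3


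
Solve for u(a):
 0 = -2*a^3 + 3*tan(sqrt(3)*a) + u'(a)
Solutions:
 u(a) = C1 + a^4/2 + sqrt(3)*log(cos(sqrt(3)*a))


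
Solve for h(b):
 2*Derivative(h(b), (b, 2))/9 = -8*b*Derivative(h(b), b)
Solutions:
 h(b) = C1 + C2*erf(3*sqrt(2)*b)


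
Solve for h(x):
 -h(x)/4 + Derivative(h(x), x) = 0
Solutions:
 h(x) = C1*exp(x/4)


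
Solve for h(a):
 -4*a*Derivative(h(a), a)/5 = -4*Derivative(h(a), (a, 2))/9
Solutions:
 h(a) = C1 + C2*erfi(3*sqrt(10)*a/10)


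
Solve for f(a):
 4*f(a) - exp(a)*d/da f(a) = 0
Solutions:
 f(a) = C1*exp(-4*exp(-a))


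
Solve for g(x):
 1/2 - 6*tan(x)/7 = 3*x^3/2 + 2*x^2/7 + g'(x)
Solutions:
 g(x) = C1 - 3*x^4/8 - 2*x^3/21 + x/2 + 6*log(cos(x))/7


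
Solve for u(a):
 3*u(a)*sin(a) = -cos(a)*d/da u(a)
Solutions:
 u(a) = C1*cos(a)^3


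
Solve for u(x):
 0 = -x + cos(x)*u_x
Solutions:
 u(x) = C1 + Integral(x/cos(x), x)


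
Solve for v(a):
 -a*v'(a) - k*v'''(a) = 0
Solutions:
 v(a) = C1 + Integral(C2*airyai(a*(-1/k)^(1/3)) + C3*airybi(a*(-1/k)^(1/3)), a)


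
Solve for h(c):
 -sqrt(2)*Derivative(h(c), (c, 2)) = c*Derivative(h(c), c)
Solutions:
 h(c) = C1 + C2*erf(2^(1/4)*c/2)


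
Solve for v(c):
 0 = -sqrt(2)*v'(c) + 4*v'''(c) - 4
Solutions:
 v(c) = C1 + C2*exp(-2^(1/4)*c/2) + C3*exp(2^(1/4)*c/2) - 2*sqrt(2)*c


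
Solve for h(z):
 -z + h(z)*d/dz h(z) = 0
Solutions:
 h(z) = -sqrt(C1 + z^2)
 h(z) = sqrt(C1 + z^2)


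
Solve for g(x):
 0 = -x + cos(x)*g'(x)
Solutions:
 g(x) = C1 + Integral(x/cos(x), x)


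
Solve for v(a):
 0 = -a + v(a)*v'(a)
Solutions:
 v(a) = -sqrt(C1 + a^2)
 v(a) = sqrt(C1 + a^2)


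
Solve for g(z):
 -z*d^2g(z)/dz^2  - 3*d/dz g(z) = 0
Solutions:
 g(z) = C1 + C2/z^2


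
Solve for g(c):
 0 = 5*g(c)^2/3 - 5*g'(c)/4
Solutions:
 g(c) = -3/(C1 + 4*c)


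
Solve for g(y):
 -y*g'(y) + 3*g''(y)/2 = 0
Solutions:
 g(y) = C1 + C2*erfi(sqrt(3)*y/3)


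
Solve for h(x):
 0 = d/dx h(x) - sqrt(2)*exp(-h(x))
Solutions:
 h(x) = log(C1 + sqrt(2)*x)


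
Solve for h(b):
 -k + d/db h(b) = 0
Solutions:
 h(b) = C1 + b*k


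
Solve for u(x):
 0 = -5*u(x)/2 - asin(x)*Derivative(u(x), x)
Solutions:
 u(x) = C1*exp(-5*Integral(1/asin(x), x)/2)


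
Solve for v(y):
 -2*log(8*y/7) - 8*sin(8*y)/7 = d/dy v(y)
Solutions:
 v(y) = C1 - 2*y*log(y) - 6*y*log(2) + 2*y + 2*y*log(7) + cos(8*y)/7


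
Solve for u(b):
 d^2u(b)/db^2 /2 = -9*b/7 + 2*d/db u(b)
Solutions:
 u(b) = C1 + C2*exp(4*b) + 9*b^2/28 + 9*b/56


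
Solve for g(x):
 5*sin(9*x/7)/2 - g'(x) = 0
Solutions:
 g(x) = C1 - 35*cos(9*x/7)/18


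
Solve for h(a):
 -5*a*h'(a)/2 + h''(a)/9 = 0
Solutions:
 h(a) = C1 + C2*erfi(3*sqrt(5)*a/2)


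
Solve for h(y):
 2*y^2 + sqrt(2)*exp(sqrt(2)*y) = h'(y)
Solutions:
 h(y) = C1 + 2*y^3/3 + exp(sqrt(2)*y)


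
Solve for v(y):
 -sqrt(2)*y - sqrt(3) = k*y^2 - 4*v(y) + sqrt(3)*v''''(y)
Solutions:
 v(y) = C1*exp(-sqrt(2)*3^(7/8)*y/3) + C2*exp(sqrt(2)*3^(7/8)*y/3) + C3*sin(sqrt(2)*3^(7/8)*y/3) + C4*cos(sqrt(2)*3^(7/8)*y/3) + k*y^2/4 + sqrt(2)*y/4 + sqrt(3)/4


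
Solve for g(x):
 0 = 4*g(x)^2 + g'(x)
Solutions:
 g(x) = 1/(C1 + 4*x)


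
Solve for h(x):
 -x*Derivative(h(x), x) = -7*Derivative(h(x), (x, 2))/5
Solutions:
 h(x) = C1 + C2*erfi(sqrt(70)*x/14)


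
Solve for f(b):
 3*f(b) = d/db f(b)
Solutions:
 f(b) = C1*exp(3*b)


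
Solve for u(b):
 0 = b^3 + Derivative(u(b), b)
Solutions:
 u(b) = C1 - b^4/4


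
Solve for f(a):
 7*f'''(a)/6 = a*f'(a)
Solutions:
 f(a) = C1 + Integral(C2*airyai(6^(1/3)*7^(2/3)*a/7) + C3*airybi(6^(1/3)*7^(2/3)*a/7), a)


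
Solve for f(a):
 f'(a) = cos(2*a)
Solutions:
 f(a) = C1 + sin(2*a)/2


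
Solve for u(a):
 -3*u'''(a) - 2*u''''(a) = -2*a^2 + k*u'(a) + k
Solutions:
 u(a) = C1 + C2*exp(-a*((2*k + sqrt((2*k + 1)^2 - 1) + 1)^(1/3) + 1 + (2*k + sqrt((2*k + 1)^2 - 1) + 1)^(-1/3))/2) + C3*exp(a*((2*k + sqrt((2*k + 1)^2 - 1) + 1)^(1/3)/4 - sqrt(3)*I*(2*k + sqrt((2*k + 1)^2 - 1) + 1)^(1/3)/4 - 1/2 - 1/((-1 + sqrt(3)*I)*(2*k + sqrt((2*k + 1)^2 - 1) + 1)^(1/3)))) + C4*exp(a*((2*k + sqrt((2*k + 1)^2 - 1) + 1)^(1/3)/4 + sqrt(3)*I*(2*k + sqrt((2*k + 1)^2 - 1) + 1)^(1/3)/4 - 1/2 + 1/((1 + sqrt(3)*I)*(2*k + sqrt((2*k + 1)^2 - 1) + 1)^(1/3)))) + 2*a^3/(3*k) - a - 12*a/k^2


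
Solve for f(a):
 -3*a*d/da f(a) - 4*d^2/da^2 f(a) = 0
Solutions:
 f(a) = C1 + C2*erf(sqrt(6)*a/4)


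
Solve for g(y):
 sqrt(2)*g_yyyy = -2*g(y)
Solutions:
 g(y) = (C1*sin(2^(5/8)*y/2) + C2*cos(2^(5/8)*y/2))*exp(-2^(5/8)*y/2) + (C3*sin(2^(5/8)*y/2) + C4*cos(2^(5/8)*y/2))*exp(2^(5/8)*y/2)


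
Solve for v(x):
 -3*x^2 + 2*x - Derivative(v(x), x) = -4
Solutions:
 v(x) = C1 - x^3 + x^2 + 4*x


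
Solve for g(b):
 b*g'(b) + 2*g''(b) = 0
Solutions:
 g(b) = C1 + C2*erf(b/2)


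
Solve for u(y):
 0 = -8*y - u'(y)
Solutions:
 u(y) = C1 - 4*y^2


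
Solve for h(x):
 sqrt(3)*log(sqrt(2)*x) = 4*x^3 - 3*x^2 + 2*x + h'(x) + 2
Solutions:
 h(x) = C1 - x^4 + x^3 - x^2 + sqrt(3)*x*log(x) - 2*x - sqrt(3)*x + sqrt(3)*x*log(2)/2


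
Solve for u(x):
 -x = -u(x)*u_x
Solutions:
 u(x) = -sqrt(C1 + x^2)
 u(x) = sqrt(C1 + x^2)


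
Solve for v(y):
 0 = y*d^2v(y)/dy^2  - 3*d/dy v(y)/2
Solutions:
 v(y) = C1 + C2*y^(5/2)


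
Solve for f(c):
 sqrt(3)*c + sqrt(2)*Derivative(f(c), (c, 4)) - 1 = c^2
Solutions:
 f(c) = C1 + C2*c + C3*c^2 + C4*c^3 + sqrt(2)*c^6/720 - sqrt(6)*c^5/240 + sqrt(2)*c^4/48


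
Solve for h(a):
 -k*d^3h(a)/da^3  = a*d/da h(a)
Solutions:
 h(a) = C1 + Integral(C2*airyai(a*(-1/k)^(1/3)) + C3*airybi(a*(-1/k)^(1/3)), a)


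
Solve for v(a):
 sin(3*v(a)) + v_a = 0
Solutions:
 v(a) = -acos((-C1 - exp(6*a))/(C1 - exp(6*a)))/3 + 2*pi/3
 v(a) = acos((-C1 - exp(6*a))/(C1 - exp(6*a)))/3


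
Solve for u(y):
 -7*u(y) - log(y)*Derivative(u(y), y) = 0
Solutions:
 u(y) = C1*exp(-7*li(y))


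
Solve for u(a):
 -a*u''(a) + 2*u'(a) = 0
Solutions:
 u(a) = C1 + C2*a^3


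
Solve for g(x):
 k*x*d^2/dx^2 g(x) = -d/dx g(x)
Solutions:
 g(x) = C1 + x^(((re(k) - 1)*re(k) + im(k)^2)/(re(k)^2 + im(k)^2))*(C2*sin(log(x)*Abs(im(k))/(re(k)^2 + im(k)^2)) + C3*cos(log(x)*im(k)/(re(k)^2 + im(k)^2)))


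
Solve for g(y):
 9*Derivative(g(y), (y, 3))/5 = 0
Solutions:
 g(y) = C1 + C2*y + C3*y^2


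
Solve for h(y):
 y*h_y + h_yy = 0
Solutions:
 h(y) = C1 + C2*erf(sqrt(2)*y/2)


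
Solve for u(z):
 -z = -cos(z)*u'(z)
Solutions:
 u(z) = C1 + Integral(z/cos(z), z)


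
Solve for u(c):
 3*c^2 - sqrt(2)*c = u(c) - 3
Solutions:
 u(c) = 3*c^2 - sqrt(2)*c + 3


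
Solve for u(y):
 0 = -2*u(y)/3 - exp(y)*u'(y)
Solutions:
 u(y) = C1*exp(2*exp(-y)/3)


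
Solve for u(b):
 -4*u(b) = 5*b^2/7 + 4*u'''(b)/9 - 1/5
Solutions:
 u(b) = C3*exp(-3^(2/3)*b) - 5*b^2/28 + (C1*sin(3*3^(1/6)*b/2) + C2*cos(3*3^(1/6)*b/2))*exp(3^(2/3)*b/2) + 1/20


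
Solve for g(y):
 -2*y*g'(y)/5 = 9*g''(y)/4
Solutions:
 g(y) = C1 + C2*erf(2*sqrt(5)*y/15)


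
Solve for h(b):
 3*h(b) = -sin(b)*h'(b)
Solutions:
 h(b) = C1*(cos(b) + 1)^(3/2)/(cos(b) - 1)^(3/2)


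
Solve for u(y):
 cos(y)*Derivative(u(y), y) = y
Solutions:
 u(y) = C1 + Integral(y/cos(y), y)


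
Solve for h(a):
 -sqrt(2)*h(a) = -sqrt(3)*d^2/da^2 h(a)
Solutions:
 h(a) = C1*exp(-2^(1/4)*3^(3/4)*a/3) + C2*exp(2^(1/4)*3^(3/4)*a/3)


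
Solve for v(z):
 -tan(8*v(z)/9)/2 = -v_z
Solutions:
 v(z) = -9*asin(C1*exp(4*z/9))/8 + 9*pi/8
 v(z) = 9*asin(C1*exp(4*z/9))/8


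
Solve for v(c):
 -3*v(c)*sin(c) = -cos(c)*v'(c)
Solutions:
 v(c) = C1/cos(c)^3


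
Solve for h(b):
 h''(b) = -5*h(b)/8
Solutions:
 h(b) = C1*sin(sqrt(10)*b/4) + C2*cos(sqrt(10)*b/4)


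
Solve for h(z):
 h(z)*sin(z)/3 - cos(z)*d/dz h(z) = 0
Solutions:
 h(z) = C1/cos(z)^(1/3)


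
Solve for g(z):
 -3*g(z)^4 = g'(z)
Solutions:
 g(z) = (-3^(2/3) - 3*3^(1/6)*I)*(1/(C1 + 3*z))^(1/3)/6
 g(z) = (-3^(2/3) + 3*3^(1/6)*I)*(1/(C1 + 3*z))^(1/3)/6
 g(z) = (1/(C1 + 9*z))^(1/3)


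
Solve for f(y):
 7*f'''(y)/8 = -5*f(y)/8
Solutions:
 f(y) = C3*exp(-5^(1/3)*7^(2/3)*y/7) + (C1*sin(sqrt(3)*5^(1/3)*7^(2/3)*y/14) + C2*cos(sqrt(3)*5^(1/3)*7^(2/3)*y/14))*exp(5^(1/3)*7^(2/3)*y/14)


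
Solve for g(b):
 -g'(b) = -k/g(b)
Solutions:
 g(b) = -sqrt(C1 + 2*b*k)
 g(b) = sqrt(C1 + 2*b*k)


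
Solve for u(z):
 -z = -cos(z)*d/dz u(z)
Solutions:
 u(z) = C1 + Integral(z/cos(z), z)


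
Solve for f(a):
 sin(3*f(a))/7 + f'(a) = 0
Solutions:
 a/7 + log(cos(3*f(a)) - 1)/6 - log(cos(3*f(a)) + 1)/6 = C1


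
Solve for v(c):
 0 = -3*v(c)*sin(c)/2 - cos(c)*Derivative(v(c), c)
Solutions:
 v(c) = C1*cos(c)^(3/2)


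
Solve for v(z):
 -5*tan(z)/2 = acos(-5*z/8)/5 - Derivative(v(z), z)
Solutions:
 v(z) = C1 + z*acos(-5*z/8)/5 + sqrt(64 - 25*z^2)/25 - 5*log(cos(z))/2


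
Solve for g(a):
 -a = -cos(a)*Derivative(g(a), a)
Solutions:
 g(a) = C1 + Integral(a/cos(a), a)


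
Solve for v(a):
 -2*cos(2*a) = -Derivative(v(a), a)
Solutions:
 v(a) = C1 + sin(2*a)


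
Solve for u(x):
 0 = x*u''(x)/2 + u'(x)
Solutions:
 u(x) = C1 + C2/x


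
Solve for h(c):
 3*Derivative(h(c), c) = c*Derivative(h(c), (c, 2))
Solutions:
 h(c) = C1 + C2*c^4


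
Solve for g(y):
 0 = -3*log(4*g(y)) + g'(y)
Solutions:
 -Integral(1/(log(_y) + 2*log(2)), (_y, g(y)))/3 = C1 - y


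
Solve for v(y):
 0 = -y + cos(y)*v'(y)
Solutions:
 v(y) = C1 + Integral(y/cos(y), y)


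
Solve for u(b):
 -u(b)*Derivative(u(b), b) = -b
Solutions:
 u(b) = -sqrt(C1 + b^2)
 u(b) = sqrt(C1 + b^2)


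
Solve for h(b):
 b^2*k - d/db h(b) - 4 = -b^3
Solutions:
 h(b) = C1 + b^4/4 + b^3*k/3 - 4*b


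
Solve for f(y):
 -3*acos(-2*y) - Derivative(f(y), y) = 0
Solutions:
 f(y) = C1 - 3*y*acos(-2*y) - 3*sqrt(1 - 4*y^2)/2


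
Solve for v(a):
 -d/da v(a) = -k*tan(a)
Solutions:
 v(a) = C1 - k*log(cos(a))


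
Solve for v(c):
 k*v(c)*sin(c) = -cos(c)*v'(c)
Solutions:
 v(c) = C1*exp(k*log(cos(c)))


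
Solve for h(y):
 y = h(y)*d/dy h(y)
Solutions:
 h(y) = -sqrt(C1 + y^2)
 h(y) = sqrt(C1 + y^2)


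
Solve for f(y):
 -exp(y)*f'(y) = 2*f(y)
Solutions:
 f(y) = C1*exp(2*exp(-y))


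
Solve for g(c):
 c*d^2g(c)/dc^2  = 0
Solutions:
 g(c) = C1 + C2*c


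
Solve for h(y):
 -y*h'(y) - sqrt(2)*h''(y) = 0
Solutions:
 h(y) = C1 + C2*erf(2^(1/4)*y/2)


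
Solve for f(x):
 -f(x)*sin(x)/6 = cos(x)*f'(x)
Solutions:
 f(x) = C1*cos(x)^(1/6)


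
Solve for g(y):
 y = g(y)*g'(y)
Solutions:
 g(y) = -sqrt(C1 + y^2)
 g(y) = sqrt(C1 + y^2)


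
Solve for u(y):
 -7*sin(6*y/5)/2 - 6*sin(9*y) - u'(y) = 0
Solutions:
 u(y) = C1 + 35*cos(6*y/5)/12 + 2*cos(9*y)/3


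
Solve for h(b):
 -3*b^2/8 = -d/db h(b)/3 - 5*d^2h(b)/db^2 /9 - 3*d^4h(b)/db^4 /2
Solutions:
 h(b) = C1 + C2*exp(-b*(-9*(3 + sqrt(7561)/27)^(1/3) + 10/(3 + sqrt(7561)/27)^(1/3))/54)*sin(sqrt(3)*b*(10/(3 + sqrt(7561)/27)^(1/3) + 9*(3 + sqrt(7561)/27)^(1/3))/54) + C3*exp(-b*(-9*(3 + sqrt(7561)/27)^(1/3) + 10/(3 + sqrt(7561)/27)^(1/3))/54)*cos(sqrt(3)*b*(10/(3 + sqrt(7561)/27)^(1/3) + 9*(3 + sqrt(7561)/27)^(1/3))/54) + C4*exp(b*(-9*(3 + sqrt(7561)/27)^(1/3) + 10/(3 + sqrt(7561)/27)^(1/3))/27) + 3*b^3/8 - 15*b^2/8 + 25*b/4


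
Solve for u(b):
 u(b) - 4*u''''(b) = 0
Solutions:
 u(b) = C1*exp(-sqrt(2)*b/2) + C2*exp(sqrt(2)*b/2) + C3*sin(sqrt(2)*b/2) + C4*cos(sqrt(2)*b/2)


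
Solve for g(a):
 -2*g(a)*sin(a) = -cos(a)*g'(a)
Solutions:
 g(a) = C1/cos(a)^2


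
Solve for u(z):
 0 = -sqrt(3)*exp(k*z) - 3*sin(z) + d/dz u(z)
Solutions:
 u(z) = C1 - 3*cos(z) + sqrt(3)*exp(k*z)/k


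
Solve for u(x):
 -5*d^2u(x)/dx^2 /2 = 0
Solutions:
 u(x) = C1 + C2*x


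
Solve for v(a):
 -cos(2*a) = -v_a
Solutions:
 v(a) = C1 + sin(2*a)/2


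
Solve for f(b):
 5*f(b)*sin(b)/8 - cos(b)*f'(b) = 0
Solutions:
 f(b) = C1/cos(b)^(5/8)


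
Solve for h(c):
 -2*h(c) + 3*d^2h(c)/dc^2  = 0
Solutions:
 h(c) = C1*exp(-sqrt(6)*c/3) + C2*exp(sqrt(6)*c/3)


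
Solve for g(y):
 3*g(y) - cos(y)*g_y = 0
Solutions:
 g(y) = C1*(sin(y) + 1)^(3/2)/(sin(y) - 1)^(3/2)


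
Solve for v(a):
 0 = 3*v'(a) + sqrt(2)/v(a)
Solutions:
 v(a) = -sqrt(C1 - 6*sqrt(2)*a)/3
 v(a) = sqrt(C1 - 6*sqrt(2)*a)/3


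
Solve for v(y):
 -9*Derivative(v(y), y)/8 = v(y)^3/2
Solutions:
 v(y) = -3*sqrt(2)*sqrt(-1/(C1 - 4*y))/2
 v(y) = 3*sqrt(2)*sqrt(-1/(C1 - 4*y))/2


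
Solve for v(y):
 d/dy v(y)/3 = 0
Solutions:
 v(y) = C1


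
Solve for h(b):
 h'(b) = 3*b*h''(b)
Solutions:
 h(b) = C1 + C2*b^(4/3)


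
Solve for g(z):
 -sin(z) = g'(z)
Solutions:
 g(z) = C1 + cos(z)


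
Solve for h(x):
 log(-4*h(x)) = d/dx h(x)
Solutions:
 -Integral(1/(log(-_y) + 2*log(2)), (_y, h(x))) = C1 - x


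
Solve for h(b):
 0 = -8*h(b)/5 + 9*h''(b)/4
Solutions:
 h(b) = C1*exp(-4*sqrt(10)*b/15) + C2*exp(4*sqrt(10)*b/15)


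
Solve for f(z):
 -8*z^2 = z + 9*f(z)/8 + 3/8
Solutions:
 f(z) = -64*z^2/9 - 8*z/9 - 1/3


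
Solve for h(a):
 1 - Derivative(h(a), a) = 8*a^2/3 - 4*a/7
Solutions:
 h(a) = C1 - 8*a^3/9 + 2*a^2/7 + a


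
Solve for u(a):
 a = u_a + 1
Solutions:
 u(a) = C1 + a^2/2 - a


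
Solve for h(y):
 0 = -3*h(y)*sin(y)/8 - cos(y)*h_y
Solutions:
 h(y) = C1*cos(y)^(3/8)


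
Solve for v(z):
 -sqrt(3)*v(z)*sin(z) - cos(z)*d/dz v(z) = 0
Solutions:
 v(z) = C1*cos(z)^(sqrt(3))


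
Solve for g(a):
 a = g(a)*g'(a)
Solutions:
 g(a) = -sqrt(C1 + a^2)
 g(a) = sqrt(C1 + a^2)


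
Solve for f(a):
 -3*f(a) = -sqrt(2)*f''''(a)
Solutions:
 f(a) = C1*exp(-2^(7/8)*3^(1/4)*a/2) + C2*exp(2^(7/8)*3^(1/4)*a/2) + C3*sin(2^(7/8)*3^(1/4)*a/2) + C4*cos(2^(7/8)*3^(1/4)*a/2)


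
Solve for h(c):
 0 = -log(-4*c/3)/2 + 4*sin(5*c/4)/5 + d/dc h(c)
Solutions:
 h(c) = C1 + c*log(-c)/2 - c*log(3)/2 - c/2 + c*log(2) + 16*cos(5*c/4)/25


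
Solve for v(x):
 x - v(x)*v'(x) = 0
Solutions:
 v(x) = -sqrt(C1 + x^2)
 v(x) = sqrt(C1 + x^2)


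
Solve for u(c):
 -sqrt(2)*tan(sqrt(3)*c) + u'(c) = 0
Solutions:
 u(c) = C1 - sqrt(6)*log(cos(sqrt(3)*c))/3


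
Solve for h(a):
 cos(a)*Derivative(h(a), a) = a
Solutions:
 h(a) = C1 + Integral(a/cos(a), a)


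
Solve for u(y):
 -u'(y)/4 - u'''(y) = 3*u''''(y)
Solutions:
 u(y) = C1 + C2*exp(y*(-4 + 4/(9*sqrt(777) + 251)^(1/3) + (9*sqrt(777) + 251)^(1/3))/36)*sin(sqrt(3)*y*(-(9*sqrt(777) + 251)^(1/3) + 4/(9*sqrt(777) + 251)^(1/3))/36) + C3*exp(y*(-4 + 4/(9*sqrt(777) + 251)^(1/3) + (9*sqrt(777) + 251)^(1/3))/36)*cos(sqrt(3)*y*(-(9*sqrt(777) + 251)^(1/3) + 4/(9*sqrt(777) + 251)^(1/3))/36) + C4*exp(-y*(4/(9*sqrt(777) + 251)^(1/3) + 2 + (9*sqrt(777) + 251)^(1/3))/18)


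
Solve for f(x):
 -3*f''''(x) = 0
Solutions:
 f(x) = C1 + C2*x + C3*x^2 + C4*x^3


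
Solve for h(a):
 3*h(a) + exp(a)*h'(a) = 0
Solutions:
 h(a) = C1*exp(3*exp(-a))


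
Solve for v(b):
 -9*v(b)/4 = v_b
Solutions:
 v(b) = C1*exp(-9*b/4)


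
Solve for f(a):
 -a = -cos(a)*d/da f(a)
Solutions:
 f(a) = C1 + Integral(a/cos(a), a)


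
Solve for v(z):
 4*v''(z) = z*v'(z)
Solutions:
 v(z) = C1 + C2*erfi(sqrt(2)*z/4)


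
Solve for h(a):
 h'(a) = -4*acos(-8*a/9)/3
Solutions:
 h(a) = C1 - 4*a*acos(-8*a/9)/3 - sqrt(81 - 64*a^2)/6


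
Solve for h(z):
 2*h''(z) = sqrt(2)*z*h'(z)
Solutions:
 h(z) = C1 + C2*erfi(2^(1/4)*z/2)
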